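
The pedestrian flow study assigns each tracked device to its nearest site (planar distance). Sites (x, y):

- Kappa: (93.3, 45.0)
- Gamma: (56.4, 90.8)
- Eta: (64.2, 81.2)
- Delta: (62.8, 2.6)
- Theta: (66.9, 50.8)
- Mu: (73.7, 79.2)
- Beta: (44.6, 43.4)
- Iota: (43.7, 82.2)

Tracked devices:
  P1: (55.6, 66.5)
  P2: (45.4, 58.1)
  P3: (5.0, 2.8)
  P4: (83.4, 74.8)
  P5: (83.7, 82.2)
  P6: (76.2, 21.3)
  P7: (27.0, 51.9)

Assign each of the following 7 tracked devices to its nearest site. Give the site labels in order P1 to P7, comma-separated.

Eta, Beta, Beta, Mu, Mu, Delta, Beta

P1 → Eta (d²=290.05)
P2 → Beta (d²=216.73)
P3 → Beta (d²=3216.52)
P4 → Mu (d²=113.45)
P5 → Mu (d²=109.00)
P6 → Delta (d²=529.25)
P7 → Beta (d²=382.01)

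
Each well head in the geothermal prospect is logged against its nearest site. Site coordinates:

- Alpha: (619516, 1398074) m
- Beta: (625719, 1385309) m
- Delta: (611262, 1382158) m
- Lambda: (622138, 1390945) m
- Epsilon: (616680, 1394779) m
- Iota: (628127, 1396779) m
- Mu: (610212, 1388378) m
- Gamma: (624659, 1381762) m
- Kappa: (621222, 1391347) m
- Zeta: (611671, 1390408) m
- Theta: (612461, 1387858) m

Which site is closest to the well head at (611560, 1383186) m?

Delta

Squared distances to each site:
Alpha: 284950480.000; Beta: 204984410.000; Delta: 1145588.000; Lambda: 172096165.000; Epsilon: 160612049.000; Iota: 459235138.000; Mu: 28773968.000; Gamma: 173611577.000; Kappa: 159956165.000; Zeta: 52169605.000; Theta: 22639385.000.
Minimum at Delta.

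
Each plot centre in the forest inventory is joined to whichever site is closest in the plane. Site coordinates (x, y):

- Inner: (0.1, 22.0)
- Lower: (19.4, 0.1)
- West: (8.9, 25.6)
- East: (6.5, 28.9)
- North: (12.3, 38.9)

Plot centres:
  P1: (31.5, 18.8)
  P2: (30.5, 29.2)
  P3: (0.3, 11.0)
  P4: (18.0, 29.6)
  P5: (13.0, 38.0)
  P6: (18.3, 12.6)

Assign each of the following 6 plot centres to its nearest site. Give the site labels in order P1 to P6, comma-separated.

P1 → Lower (d²=496.10)
P2 → North (d²=425.33)
P3 → Inner (d²=121.04)
P4 → West (d²=98.81)
P5 → North (d²=1.30)
P6 → Lower (d²=157.46)

Lower, North, Inner, West, North, Lower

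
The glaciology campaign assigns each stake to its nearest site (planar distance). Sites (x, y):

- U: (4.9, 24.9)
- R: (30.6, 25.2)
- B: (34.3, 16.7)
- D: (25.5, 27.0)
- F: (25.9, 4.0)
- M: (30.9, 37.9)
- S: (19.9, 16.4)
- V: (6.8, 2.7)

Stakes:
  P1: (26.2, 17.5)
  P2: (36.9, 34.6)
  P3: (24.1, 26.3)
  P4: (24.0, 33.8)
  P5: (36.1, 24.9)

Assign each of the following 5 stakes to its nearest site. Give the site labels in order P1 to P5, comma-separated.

S, M, D, D, R

P1 → S (d²=40.90)
P2 → M (d²=46.89)
P3 → D (d²=2.45)
P4 → D (d²=48.49)
P5 → R (d²=30.34)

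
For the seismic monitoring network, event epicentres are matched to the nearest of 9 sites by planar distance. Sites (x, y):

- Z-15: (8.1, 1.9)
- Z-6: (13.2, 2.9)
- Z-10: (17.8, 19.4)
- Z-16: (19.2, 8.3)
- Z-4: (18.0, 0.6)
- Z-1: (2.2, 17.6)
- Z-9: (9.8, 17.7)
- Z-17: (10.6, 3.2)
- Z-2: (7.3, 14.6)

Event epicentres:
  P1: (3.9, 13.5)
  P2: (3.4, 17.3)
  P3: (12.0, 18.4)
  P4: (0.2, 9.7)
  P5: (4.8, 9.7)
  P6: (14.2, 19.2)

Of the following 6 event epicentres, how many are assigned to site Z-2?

2

P1 → Z-2
P2 → Z-1
P3 → Z-9
P4 → Z-1
P5 → Z-2
P6 → Z-10
2 of the 6 go to Z-2.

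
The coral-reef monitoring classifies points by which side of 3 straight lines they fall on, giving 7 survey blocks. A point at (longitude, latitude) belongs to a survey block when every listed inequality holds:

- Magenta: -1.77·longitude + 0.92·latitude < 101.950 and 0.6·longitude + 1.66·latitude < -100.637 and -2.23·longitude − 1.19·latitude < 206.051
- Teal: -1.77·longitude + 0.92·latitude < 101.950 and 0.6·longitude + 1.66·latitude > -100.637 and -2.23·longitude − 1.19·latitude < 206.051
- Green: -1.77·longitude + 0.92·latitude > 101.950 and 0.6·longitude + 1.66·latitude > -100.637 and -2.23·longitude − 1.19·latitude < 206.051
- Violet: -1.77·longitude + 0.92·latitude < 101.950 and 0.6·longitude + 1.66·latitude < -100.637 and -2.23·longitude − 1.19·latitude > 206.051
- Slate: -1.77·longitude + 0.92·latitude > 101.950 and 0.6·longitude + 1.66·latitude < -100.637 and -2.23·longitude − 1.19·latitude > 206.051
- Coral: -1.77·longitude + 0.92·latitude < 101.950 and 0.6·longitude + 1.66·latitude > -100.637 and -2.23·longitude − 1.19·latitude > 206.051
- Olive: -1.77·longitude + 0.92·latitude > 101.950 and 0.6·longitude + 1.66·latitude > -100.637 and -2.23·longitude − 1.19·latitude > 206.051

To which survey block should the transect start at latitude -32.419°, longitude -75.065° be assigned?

-1.77·-75.065 + 0.92·-32.419 = 103.040, which is > 101.950
0.6·-75.065 + 1.66·-32.419 = -98.855, which is > -100.637
-2.23·-75.065 − 1.19·-32.419 = 205.974, which is < 206.051
This sign pattern matches Green.

Green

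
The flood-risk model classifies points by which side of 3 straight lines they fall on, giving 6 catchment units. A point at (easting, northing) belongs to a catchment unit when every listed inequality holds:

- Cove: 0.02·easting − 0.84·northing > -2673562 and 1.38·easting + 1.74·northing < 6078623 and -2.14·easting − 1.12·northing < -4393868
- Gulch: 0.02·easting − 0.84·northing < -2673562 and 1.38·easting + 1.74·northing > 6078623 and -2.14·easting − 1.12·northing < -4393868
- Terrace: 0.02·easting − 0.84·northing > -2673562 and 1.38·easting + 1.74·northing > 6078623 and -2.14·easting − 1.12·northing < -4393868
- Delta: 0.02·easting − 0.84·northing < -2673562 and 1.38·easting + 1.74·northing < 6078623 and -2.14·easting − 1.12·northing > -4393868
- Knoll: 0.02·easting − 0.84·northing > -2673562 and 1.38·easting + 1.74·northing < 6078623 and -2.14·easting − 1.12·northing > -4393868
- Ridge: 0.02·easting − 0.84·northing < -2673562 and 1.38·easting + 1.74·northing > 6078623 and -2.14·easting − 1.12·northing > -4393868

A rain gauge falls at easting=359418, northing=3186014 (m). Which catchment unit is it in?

Knoll

0.02·359418 − 0.84·3186014 = -2669063.400, which is > -2673562
1.38·359418 + 1.74·3186014 = 6039661.200, which is < 6078623
-2.14·359418 − 1.12·3186014 = -4337490.200, which is > -4393868
This sign pattern matches Knoll.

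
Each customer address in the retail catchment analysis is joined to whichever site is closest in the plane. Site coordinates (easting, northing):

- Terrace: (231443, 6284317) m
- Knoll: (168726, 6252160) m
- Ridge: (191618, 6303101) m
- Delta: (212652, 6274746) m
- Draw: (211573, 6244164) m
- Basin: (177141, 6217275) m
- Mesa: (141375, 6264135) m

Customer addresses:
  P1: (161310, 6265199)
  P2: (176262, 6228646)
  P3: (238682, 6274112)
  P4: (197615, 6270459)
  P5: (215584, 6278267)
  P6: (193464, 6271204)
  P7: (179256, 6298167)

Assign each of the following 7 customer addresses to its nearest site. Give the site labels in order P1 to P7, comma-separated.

Knoll, Basin, Terrace, Delta, Delta, Delta, Ridge

P1 → Knoll (d²=225012577.00)
P2 → Basin (d²=130072282.00)
P3 → Terrace (d²=156545146.00)
P4 → Delta (d²=244489738.00)
P5 → Delta (d²=20994065.00)
P6 → Delta (d²=380725108.00)
P7 → Ridge (d²=177163400.00)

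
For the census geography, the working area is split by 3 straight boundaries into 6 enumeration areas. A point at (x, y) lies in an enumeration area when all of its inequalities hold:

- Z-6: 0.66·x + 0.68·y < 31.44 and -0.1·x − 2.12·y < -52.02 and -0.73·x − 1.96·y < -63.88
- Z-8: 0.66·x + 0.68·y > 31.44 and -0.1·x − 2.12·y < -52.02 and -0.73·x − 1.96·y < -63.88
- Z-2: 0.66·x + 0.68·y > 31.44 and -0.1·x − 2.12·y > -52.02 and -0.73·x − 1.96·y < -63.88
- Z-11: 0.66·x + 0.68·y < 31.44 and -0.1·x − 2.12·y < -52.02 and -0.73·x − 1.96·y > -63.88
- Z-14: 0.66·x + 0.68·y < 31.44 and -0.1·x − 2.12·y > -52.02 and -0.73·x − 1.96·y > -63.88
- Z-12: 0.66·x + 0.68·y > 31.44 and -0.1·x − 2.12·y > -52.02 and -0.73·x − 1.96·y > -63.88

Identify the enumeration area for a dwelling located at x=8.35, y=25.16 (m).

0.66·8.35 + 0.68·25.16 = 22.620, which is < 31.44
-0.1·8.35 − 2.12·25.16 = -54.174, which is < -52.02
-0.73·8.35 − 1.96·25.16 = -55.409, which is > -63.88
This sign pattern matches Z-11.

Z-11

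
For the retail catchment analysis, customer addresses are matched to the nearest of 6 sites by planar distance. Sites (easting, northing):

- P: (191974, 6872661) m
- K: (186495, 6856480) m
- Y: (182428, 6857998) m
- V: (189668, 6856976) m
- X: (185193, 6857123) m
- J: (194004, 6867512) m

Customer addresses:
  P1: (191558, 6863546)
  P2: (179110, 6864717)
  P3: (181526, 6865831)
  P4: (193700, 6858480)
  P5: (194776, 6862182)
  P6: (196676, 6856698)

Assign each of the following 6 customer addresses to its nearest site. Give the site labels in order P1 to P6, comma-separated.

J, Y, Y, V, J, V

P1 → J (d²=21712072.00)
P2 → Y (d²=56154085.00)
P3 → Y (d²=62169493.00)
P4 → V (d²=18519040.00)
P5 → J (d²=29004884.00)
P6 → V (d²=49189348.00)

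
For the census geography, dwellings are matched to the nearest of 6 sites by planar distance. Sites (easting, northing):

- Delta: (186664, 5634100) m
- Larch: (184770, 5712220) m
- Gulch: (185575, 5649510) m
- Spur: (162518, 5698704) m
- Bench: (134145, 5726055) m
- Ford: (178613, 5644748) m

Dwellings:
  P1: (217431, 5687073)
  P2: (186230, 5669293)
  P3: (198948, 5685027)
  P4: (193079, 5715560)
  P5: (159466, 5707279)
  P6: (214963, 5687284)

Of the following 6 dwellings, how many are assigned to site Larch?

P1 → Larch
P2 → Gulch
P3 → Larch
P4 → Larch
P5 → Spur
P6 → Larch
4 of the 6 go to Larch.

4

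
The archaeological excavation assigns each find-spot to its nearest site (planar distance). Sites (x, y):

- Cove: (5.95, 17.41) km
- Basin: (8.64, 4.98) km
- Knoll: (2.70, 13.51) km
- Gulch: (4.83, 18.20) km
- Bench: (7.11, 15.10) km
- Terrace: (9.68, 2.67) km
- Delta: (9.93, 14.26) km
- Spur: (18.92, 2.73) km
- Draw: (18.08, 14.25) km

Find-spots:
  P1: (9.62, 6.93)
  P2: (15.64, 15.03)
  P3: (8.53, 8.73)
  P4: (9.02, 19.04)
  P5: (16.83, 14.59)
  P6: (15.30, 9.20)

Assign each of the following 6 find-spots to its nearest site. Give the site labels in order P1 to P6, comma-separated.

Basin, Draw, Basin, Cove, Draw, Draw

P1 → Basin (d²=4.76)
P2 → Draw (d²=6.56)
P3 → Basin (d²=14.07)
P4 → Cove (d²=12.08)
P5 → Draw (d²=1.68)
P6 → Draw (d²=33.23)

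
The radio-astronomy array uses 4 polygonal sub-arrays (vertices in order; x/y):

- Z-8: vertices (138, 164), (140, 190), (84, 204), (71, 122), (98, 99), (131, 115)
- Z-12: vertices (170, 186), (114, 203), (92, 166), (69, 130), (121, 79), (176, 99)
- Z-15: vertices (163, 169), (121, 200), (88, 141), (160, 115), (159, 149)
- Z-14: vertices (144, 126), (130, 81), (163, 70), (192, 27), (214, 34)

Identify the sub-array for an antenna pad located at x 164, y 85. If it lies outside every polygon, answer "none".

Cast a ray rightward from (164, 85). For each polygon, the edges (by vertex number in listed order) whose endpoints lie on opposite sides of y = 85, where each meets that height, and whether that is right or left of the point:
Z-8: no edge straddles that height → 0 crossings.
Z-12: 4–5 at x≈114.9 (left), 5–6 at x≈137.5 (left) → 0 crossings.
Z-15: no edge straddles that height → 0 crossings.
Z-14: 1–2 at x≈131.2 (left), 5–1 at x≈175.2 (right) → 1 crossing.
Only Z-14 has an odd count, so the point is inside Z-14.

Z-14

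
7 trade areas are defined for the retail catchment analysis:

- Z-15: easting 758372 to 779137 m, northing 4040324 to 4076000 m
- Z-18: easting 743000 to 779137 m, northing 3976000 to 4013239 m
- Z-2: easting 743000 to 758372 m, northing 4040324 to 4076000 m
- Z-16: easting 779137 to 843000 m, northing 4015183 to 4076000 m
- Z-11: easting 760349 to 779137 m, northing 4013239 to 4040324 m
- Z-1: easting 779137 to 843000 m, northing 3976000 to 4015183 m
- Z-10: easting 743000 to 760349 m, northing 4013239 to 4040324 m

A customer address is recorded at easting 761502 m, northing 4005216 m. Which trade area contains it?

The point has easting = 761502 and northing = 4005216.
Only Z-18 satisfies 743000 ≤ easting ≤ 779137 and 3976000 ≤ northing ≤ 4013239.

Z-18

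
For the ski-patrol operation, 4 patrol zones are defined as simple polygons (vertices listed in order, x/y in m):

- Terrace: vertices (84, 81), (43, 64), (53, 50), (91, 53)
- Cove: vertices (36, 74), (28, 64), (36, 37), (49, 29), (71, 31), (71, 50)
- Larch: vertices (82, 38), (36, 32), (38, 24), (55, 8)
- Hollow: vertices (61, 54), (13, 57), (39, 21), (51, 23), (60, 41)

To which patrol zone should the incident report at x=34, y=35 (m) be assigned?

Cast a ray rightward from (34, 35). For each polygon, the edges (by vertex number in listed order) whose endpoints lie on opposite sides of y = 35, where each meets that height, and whether that is right or left of the point:
Terrace: no edge straddles that height → 0 crossings.
Cove: 3–4 at x≈39.2 (right), 5–6 at x≈71.0 (right) → 2 crossings.
Larch: 1–2 at x≈59.0 (right), 4–1 at x≈79.3 (right) → 2 crossings.
Hollow: 2–3 at x≈28.9 (left), 4–5 at x≈57.0 (right) → 1 crossing.
Only Hollow has an odd count, so the point is inside Hollow.

Hollow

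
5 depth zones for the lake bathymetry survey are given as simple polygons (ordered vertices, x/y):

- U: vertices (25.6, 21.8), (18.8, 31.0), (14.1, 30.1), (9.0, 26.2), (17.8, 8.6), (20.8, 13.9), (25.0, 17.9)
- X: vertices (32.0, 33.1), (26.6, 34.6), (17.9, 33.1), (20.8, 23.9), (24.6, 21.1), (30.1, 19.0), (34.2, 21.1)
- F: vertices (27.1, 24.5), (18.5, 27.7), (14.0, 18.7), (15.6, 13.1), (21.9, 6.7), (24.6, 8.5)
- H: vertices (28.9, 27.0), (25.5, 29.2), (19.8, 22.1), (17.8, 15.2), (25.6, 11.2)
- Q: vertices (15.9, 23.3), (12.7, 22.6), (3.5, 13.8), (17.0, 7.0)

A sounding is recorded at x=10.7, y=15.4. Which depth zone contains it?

Q

Cast a ray rightward from (10.7, 15.4). For each polygon, the edges (by vertex number in listed order) whose endpoints lie on opposite sides of y = 15.4, where each meets that height, and whether that is right or left of the point:
U: 4–5 at x≈14.40 (right), 6–7 at x≈22.38 (right) → 2 crossings.
X: no edge straddles that height → 0 crossings.
F: 3–4 at x≈14.94 (right), 6–1 at x≈25.68 (right) → 2 crossings.
H: 3–4 at x≈17.86 (right), 5–1 at x≈26.48 (right) → 2 crossings.
Q: 2–3 at x≈5.17 (left), 4–1 at x≈16.43 (right) → 1 crossing.
Only Q has an odd count, so the point is inside Q.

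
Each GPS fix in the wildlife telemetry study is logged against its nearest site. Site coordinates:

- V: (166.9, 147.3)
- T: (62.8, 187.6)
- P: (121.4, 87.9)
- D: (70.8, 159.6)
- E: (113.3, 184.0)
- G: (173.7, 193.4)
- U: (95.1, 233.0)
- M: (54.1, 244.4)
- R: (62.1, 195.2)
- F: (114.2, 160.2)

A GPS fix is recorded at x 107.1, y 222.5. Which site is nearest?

U

Squared distances to each site:
V: 9231.080; T: 3180.500; P: 18321.650; D: 5274.100; E: 1520.690; G: 5282.370; U: 254.250; M: 3288.610; R: 2770.290; F: 3931.700.
Minimum at U.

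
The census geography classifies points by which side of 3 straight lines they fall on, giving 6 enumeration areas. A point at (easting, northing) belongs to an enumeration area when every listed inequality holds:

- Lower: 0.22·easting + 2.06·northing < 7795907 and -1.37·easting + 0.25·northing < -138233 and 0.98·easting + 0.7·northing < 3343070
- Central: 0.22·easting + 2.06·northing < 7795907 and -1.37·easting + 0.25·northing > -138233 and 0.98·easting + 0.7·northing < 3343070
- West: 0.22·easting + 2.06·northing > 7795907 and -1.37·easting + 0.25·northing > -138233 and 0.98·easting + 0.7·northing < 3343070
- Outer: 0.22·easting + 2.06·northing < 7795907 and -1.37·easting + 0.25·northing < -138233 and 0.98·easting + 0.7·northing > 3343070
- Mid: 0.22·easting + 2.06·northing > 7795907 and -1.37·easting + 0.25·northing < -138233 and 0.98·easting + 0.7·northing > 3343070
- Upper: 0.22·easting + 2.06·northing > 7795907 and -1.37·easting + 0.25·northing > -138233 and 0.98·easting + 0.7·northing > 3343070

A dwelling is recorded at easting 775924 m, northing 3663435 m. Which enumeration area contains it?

Lower

0.22·775924 + 2.06·3663435 = 7717379.380, which is < 7795907
-1.37·775924 + 0.25·3663435 = -147157.130, which is < -138233
0.98·775924 + 0.7·3663435 = 3324810.020, which is < 3343070
This sign pattern matches Lower.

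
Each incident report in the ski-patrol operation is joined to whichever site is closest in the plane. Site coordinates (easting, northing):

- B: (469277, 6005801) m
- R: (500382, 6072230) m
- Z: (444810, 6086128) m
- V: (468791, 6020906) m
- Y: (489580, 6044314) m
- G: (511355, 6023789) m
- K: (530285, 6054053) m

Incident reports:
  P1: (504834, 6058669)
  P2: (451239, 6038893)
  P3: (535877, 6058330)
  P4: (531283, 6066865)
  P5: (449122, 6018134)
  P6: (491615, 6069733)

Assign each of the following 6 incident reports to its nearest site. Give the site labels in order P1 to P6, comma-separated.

P1 → R (d²=203721025.00)
P2 → V (d²=631604873.00)
P3 → K (d²=49563193.00)
P4 → K (d²=165143348.00)
P5 → V (d²=394553545.00)
P6 → R (d²=83095298.00)

R, V, K, K, V, R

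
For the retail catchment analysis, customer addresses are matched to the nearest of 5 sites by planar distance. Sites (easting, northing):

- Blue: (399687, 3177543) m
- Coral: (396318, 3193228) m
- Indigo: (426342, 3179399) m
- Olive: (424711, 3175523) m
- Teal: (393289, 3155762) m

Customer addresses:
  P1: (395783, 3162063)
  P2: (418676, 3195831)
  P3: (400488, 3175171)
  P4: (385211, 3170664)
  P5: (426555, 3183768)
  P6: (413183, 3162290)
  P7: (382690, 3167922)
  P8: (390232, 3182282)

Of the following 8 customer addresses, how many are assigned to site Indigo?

P1 → Teal
P2 → Indigo
P3 → Blue
P4 → Blue
P5 → Indigo
P6 → Olive
P7 → Teal
P8 → Blue
2 of the 8 go to Indigo.

2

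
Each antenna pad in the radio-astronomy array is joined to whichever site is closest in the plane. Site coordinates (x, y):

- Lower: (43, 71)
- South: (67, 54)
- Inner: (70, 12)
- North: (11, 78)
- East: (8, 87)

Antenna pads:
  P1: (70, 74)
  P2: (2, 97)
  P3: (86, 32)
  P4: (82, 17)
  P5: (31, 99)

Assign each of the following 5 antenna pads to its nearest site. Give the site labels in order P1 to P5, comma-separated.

P1 → South (d²=409.00)
P2 → East (d²=136.00)
P3 → Inner (d²=656.00)
P4 → Inner (d²=169.00)
P5 → East (d²=673.00)

South, East, Inner, Inner, East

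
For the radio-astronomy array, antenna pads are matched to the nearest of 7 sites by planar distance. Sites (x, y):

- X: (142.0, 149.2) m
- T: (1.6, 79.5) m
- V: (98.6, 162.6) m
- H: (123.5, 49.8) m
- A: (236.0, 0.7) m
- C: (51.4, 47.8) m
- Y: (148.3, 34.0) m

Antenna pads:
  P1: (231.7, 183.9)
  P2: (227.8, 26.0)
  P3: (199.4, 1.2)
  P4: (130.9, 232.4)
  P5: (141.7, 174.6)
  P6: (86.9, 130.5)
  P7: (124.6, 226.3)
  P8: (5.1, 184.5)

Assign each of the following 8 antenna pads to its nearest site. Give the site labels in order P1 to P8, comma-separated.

X, A, A, V, X, V, V, V

P1 → X (d²=9250.18)
P2 → A (d²=707.33)
P3 → A (d²=1339.81)
P4 → V (d²=5915.33)
P5 → X (d²=645.25)
P6 → V (d²=1167.30)
P7 → V (d²=4733.69)
P8 → V (d²=9221.86)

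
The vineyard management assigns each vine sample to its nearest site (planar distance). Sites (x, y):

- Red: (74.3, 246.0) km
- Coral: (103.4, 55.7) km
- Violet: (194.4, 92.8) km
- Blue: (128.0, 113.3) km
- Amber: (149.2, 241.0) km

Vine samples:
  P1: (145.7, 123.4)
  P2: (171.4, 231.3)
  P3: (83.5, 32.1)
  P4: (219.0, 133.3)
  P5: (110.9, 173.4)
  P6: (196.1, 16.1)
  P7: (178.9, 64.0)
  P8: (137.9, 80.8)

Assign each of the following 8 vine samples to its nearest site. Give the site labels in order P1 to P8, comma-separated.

P1 → Blue (d²=415.30)
P2 → Amber (d²=586.93)
P3 → Coral (d²=952.97)
P4 → Violet (d²=2245.41)
P5 → Blue (d²=3904.42)
P6 → Violet (d²=5885.78)
P7 → Violet (d²=1069.69)
P8 → Blue (d²=1154.26)

Blue, Amber, Coral, Violet, Blue, Violet, Violet, Blue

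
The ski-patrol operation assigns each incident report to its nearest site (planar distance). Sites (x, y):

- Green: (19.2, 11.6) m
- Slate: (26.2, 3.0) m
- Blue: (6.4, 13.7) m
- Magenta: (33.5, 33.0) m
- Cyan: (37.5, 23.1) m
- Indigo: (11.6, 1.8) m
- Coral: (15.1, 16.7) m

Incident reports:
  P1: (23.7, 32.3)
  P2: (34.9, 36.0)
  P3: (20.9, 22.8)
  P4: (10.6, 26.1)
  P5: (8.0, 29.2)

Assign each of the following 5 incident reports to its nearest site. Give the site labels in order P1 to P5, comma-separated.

P1 → Magenta (d²=96.53)
P2 → Magenta (d²=10.96)
P3 → Coral (d²=70.85)
P4 → Coral (d²=108.61)
P5 → Coral (d²=206.66)

Magenta, Magenta, Coral, Coral, Coral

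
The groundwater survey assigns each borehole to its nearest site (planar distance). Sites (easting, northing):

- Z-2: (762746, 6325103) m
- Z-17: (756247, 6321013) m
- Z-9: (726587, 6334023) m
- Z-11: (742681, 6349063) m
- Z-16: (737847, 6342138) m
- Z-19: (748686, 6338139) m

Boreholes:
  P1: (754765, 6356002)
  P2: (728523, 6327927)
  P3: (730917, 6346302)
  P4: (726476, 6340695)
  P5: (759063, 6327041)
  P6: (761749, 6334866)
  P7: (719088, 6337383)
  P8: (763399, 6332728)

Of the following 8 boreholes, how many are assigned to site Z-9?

P1 → Z-11
P2 → Z-9
P3 → Z-16
P4 → Z-9
P5 → Z-2
P6 → Z-2
P7 → Z-9
P8 → Z-2
3 of the 8 go to Z-9.

3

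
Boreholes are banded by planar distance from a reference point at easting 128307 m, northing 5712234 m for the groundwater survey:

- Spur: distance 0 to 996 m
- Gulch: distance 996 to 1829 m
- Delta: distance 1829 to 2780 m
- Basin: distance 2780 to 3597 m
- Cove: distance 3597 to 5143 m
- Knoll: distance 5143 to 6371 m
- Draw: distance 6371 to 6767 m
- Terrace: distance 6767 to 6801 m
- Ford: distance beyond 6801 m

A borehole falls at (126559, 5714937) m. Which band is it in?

Distance = √((126559−128307)² + (5714937−5712234)²) = √(3055504.000 + 7306209.000) = 3218.961 m.
2780 ≤ 3218.961 < 3597 → Basin.

Basin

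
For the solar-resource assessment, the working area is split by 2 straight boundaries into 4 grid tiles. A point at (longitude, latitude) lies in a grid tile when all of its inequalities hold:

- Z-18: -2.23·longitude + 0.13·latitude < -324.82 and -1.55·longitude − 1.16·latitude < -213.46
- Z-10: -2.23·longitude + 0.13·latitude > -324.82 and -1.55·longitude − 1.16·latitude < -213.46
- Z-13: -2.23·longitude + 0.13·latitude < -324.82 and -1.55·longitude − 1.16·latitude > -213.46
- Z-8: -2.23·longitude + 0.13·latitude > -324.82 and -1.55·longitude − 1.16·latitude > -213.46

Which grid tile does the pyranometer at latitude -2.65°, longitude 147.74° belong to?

-2.23·147.74 + 0.13·-2.65 = -329.805, which is < -324.82
-1.55·147.74 − 1.16·-2.65 = -225.923, which is < -213.46
This sign pattern matches Z-18.

Z-18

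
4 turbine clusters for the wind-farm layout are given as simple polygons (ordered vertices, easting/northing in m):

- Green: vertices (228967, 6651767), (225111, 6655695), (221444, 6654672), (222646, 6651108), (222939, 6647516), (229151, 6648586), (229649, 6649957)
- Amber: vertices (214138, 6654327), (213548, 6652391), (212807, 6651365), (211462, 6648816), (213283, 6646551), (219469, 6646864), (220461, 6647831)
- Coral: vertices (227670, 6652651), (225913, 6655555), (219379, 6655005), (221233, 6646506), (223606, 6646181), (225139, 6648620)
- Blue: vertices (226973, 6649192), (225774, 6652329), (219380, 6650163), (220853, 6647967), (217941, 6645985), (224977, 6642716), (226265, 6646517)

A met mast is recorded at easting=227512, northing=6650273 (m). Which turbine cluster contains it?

Cast a ray rightward from (227512, 6650273). For each polygon, the edges (by vertex number in listed order) whose endpoints lie on opposite sides of northing = 6650273, where each meets that height, and whether that is right or left of the point:
Green: 4–5 at easting≈222714.1 (left), 7–1 at easting≈229529.9 (right) → 1 crossing.
Amber: 3–4 at easting≈212230.8 (left), 7–1 at easting≈218084.0 (left) → 0 crossings.
Coral: 3–4 at easting≈220411.3 (left), 6–1 at easting≈226176.9 (left) → 0 crossings.
Blue: 1–2 at easting≈226559.8 (left), 2–3 at easting≈219704.7 (left) → 0 crossings.
Only Green has an odd count, so the point is inside Green.

Green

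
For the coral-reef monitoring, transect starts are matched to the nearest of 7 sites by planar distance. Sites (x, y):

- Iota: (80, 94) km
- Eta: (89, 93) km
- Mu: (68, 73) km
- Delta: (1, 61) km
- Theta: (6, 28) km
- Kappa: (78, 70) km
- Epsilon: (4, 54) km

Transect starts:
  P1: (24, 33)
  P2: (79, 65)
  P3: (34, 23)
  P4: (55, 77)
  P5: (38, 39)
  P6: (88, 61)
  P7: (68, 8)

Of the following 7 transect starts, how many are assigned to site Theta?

3

P1 → Theta
P2 → Kappa
P3 → Theta
P4 → Mu
P5 → Theta
P6 → Kappa
P7 → Kappa
3 of the 7 go to Theta.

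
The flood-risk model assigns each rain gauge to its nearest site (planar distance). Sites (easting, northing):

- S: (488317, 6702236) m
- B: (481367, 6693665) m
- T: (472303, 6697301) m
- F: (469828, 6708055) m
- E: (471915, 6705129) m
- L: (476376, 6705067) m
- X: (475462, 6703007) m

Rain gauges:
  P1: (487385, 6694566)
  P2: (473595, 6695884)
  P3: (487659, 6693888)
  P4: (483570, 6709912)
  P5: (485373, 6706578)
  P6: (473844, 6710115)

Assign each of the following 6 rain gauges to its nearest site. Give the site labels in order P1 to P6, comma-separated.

B, T, B, L, S, F

P1 → B (d²=37028125.00)
P2 → T (d²=3677153.00)
P3 → B (d²=39638993.00)
P4 → L (d²=75227661.00)
P5 → S (d²=27520100.00)
P6 → F (d²=20371856.00)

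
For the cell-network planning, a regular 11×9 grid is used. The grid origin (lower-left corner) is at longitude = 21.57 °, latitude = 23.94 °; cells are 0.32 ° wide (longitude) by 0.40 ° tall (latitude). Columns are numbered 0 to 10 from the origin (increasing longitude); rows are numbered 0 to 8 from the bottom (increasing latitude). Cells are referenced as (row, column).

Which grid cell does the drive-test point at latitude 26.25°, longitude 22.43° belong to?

(5, 2)

Column index: ⌊(22.43 − 21.57) / 0.32⌋ = ⌊2.687⌋ = 2
Row offset from origin: ⌊(26.25 − 23.94) / 0.40⌋ = ⌊5.775⌋ = 5 → row 5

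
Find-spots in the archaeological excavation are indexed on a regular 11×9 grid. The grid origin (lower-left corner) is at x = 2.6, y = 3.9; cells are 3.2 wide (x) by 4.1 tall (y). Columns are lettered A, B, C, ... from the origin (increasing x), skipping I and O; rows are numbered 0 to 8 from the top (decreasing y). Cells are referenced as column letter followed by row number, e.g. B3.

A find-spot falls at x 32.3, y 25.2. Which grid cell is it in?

K3

Column index: ⌊(32.3 − 2.6) / 3.2⌋ = ⌊9.281⌋ = 9 → column K
Row offset from origin: ⌊(25.2 − 3.9) / 4.1⌋ = ⌊5.195⌋ = 5 → row 3 (counted from top)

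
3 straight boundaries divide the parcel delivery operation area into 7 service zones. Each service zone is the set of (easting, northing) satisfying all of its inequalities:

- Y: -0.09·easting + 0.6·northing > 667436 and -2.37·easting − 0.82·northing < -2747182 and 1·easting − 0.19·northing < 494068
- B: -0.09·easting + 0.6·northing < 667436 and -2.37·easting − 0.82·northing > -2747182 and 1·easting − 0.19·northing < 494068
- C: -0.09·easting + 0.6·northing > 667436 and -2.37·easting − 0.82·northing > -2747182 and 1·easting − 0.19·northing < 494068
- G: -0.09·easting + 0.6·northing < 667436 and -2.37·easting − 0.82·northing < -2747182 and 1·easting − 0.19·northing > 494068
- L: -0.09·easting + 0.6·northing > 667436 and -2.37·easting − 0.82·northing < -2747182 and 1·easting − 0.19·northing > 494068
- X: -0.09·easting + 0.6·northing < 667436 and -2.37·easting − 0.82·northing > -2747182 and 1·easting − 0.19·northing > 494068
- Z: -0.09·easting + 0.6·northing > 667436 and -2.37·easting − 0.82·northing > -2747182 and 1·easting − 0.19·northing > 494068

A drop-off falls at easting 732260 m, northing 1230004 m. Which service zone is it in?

-0.09·732260 + 0.6·1230004 = 672099.000, which is > 667436
-2.37·732260 − 0.82·1230004 = -2744059.480, which is > -2747182
1·732260 − 0.19·1230004 = 498559.240, which is > 494068
This sign pattern matches Z.

Z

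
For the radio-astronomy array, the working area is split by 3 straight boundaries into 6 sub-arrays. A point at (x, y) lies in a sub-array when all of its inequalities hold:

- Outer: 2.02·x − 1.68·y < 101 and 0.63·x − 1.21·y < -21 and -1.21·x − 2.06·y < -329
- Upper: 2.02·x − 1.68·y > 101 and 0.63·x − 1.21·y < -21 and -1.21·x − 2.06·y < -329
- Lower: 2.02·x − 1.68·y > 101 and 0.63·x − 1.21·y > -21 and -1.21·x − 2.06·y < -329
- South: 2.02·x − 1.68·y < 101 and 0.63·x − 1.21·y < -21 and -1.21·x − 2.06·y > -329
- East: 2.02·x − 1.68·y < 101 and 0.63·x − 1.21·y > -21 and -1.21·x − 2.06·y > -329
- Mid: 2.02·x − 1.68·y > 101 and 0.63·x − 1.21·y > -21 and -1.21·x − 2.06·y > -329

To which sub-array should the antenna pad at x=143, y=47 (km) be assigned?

Mid

2.02·143 − 1.68·47 = 209.900, which is > 101
0.63·143 − 1.21·47 = 33.220, which is > -21
-1.21·143 − 2.06·47 = -269.850, which is > -329
This sign pattern matches Mid.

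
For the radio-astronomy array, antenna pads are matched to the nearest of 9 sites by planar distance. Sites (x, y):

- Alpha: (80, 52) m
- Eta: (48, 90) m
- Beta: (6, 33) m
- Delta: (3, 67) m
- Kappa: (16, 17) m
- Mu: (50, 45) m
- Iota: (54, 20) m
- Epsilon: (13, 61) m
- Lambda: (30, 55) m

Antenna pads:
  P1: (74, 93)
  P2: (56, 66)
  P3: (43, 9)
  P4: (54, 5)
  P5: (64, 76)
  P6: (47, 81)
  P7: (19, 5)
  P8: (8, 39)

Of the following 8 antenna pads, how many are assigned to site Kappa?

P1 → Eta
P2 → Mu
P3 → Iota
P4 → Iota
P5 → Eta
P6 → Eta
P7 → Kappa
P8 → Beta
1 of the 8 goes to Kappa.

1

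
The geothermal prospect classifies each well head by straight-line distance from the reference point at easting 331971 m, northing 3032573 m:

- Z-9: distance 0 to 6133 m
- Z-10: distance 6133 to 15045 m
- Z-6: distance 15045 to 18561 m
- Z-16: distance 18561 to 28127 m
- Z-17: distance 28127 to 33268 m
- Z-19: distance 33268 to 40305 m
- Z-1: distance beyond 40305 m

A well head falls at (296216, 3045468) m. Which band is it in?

Z-19

Distance = √((296216−331971)² + (3045468−3032573)²) = √(1278420025.000 + 166281025.000) = 38009.223 m.
33268 ≤ 38009.223 < 40305 → Z-19.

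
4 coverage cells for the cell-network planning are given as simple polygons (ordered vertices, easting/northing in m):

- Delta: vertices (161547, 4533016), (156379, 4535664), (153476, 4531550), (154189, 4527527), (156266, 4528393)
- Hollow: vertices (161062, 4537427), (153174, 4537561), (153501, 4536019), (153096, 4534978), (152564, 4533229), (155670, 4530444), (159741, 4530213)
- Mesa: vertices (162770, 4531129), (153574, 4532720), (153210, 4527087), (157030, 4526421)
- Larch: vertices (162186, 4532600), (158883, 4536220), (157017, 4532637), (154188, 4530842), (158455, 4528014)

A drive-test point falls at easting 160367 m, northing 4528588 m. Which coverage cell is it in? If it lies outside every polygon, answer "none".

none

Cast a ray rightward from (160367, 4528588). For each polygon, the edges (by vertex number in listed order) whose endpoints lie on opposite sides of northing = 4528588, where each meets that height, and whether that is right or left of the point:
Delta: 3–4 at easting≈154001.0 (left), 5–1 at easting≈156488.8 (left) → 0 crossings.
Hollow: no edge straddles that height → 0 crossings.
Mesa: 2–3 at easting≈153307.0 (left), 4–1 at easting≈159672.0 (left) → 0 crossings.
Larch: 4–5 at easting≈157588.9 (left), 5–1 at easting≈158922.0 (left) → 0 crossings.
All counts are even, so the point lies outside every listed polygon.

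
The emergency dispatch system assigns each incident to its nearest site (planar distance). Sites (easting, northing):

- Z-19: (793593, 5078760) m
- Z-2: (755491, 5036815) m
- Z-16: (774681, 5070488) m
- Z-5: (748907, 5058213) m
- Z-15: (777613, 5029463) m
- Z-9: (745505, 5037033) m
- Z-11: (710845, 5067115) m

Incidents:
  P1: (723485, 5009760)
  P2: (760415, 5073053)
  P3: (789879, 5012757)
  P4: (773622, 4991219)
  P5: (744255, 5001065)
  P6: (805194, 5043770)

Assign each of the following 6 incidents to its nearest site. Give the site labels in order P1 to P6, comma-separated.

Z-9, Z-16, Z-15, Z-15, Z-9, Z-15

P1 → Z-9 (d²=1228696929.00)
P2 → Z-16 (d²=210097981.00)
P3 → Z-15 (d²=429545192.00)
P4 → Z-15 (d²=1478531617.00)
P5 → Z-9 (d²=1295259524.00)
P6 → Z-15 (d²=965401810.00)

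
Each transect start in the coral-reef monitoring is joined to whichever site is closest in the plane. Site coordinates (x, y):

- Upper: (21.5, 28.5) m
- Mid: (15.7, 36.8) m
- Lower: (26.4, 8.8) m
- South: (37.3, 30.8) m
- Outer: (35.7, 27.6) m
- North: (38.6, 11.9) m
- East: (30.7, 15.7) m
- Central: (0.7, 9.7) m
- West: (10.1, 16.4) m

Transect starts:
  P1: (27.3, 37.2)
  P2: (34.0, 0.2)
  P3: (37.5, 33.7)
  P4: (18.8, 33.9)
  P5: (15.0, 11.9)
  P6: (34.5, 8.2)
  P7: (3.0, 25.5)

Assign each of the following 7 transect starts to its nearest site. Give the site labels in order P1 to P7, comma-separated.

P1 → Upper (d²=109.33)
P2 → Lower (d²=131.72)
P3 → South (d²=8.45)
P4 → Mid (d²=18.02)
P5 → West (d²=44.26)
P6 → North (d²=30.50)
P7 → West (d²=133.22)

Upper, Lower, South, Mid, West, North, West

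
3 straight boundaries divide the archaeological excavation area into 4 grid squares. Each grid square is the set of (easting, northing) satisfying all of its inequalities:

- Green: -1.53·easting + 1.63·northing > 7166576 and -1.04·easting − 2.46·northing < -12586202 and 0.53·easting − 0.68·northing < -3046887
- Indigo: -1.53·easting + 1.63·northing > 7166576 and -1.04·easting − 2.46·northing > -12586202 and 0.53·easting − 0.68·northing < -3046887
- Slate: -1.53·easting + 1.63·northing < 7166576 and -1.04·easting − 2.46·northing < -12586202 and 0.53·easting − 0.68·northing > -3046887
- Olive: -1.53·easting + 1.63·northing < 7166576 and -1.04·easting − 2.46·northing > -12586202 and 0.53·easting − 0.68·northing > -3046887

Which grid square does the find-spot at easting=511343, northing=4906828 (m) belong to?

Green

-1.53·511343 + 1.63·4906828 = 7215774.850, which is > 7166576
-1.04·511343 − 2.46·4906828 = -12602593.600, which is < -12586202
0.53·511343 − 0.68·4906828 = -3065631.250, which is < -3046887
This sign pattern matches Green.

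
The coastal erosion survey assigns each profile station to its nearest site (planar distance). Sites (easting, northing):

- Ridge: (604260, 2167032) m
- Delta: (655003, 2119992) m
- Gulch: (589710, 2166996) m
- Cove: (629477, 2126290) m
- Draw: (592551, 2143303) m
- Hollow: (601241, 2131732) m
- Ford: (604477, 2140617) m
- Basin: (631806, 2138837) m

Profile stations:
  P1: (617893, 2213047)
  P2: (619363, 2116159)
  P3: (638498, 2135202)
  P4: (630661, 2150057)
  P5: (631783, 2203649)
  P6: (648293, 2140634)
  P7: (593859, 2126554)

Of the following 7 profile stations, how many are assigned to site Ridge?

P1 → Ridge
P2 → Cove
P3 → Basin
P4 → Basin
P5 → Ridge
P6 → Basin
P7 → Hollow
2 of the 7 go to Ridge.

2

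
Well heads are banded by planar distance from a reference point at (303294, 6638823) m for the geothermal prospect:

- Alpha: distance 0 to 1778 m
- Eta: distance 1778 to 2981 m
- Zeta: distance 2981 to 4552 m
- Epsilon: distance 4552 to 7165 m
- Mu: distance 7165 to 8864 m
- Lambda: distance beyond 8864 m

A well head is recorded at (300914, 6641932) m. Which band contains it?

Distance = √((300914−303294)² + (6641932−6638823)²) = √(5664400.000 + 9665881.000) = 3915.390 m.
2981 ≤ 3915.390 < 4552 → Zeta.

Zeta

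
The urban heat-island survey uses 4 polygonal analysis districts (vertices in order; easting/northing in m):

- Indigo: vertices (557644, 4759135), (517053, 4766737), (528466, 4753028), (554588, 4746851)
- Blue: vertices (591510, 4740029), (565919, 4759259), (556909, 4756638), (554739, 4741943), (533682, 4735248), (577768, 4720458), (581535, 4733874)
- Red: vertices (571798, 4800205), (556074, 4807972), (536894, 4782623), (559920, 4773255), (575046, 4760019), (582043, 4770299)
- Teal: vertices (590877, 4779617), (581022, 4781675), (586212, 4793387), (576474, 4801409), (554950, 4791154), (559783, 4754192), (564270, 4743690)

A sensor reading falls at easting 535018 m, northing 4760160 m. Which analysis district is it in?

Cast a ray rightward from (535018, 4760160). For each polygon, the edges (by vertex number in listed order) whose endpoints lie on opposite sides of northing = 4760160, where each meets that height, and whether that is right or left of the point:
Indigo: 1–2 at easting≈552171.0 (right), 2–3 at easting≈522528.5 (left) → 1 crossing.
Blue: no edge straddles that height → 0 crossings.
Red: 4–5 at easting≈574884.9 (right), 5–6 at easting≈575142.0 (right) → 2 crossings.
Teal: 5–6 at easting≈559002.6 (right), 7–1 at easting≈576467.4 (right) → 2 crossings.
Only Indigo has an odd count, so the point is inside Indigo.

Indigo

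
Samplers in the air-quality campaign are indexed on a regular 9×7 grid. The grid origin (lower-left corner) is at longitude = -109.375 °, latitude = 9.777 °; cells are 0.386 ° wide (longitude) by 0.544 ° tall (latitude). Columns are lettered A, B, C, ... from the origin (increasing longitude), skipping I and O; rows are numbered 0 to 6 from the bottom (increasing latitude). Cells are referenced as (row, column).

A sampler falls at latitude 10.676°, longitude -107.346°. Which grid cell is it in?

(1, F)

Column index: ⌊(-107.346 − -109.375) / 0.386⌋ = ⌊5.256⌋ = 5 → column F
Row offset from origin: ⌊(10.676 − 9.777) / 0.544⌋ = ⌊1.653⌋ = 1 → row 1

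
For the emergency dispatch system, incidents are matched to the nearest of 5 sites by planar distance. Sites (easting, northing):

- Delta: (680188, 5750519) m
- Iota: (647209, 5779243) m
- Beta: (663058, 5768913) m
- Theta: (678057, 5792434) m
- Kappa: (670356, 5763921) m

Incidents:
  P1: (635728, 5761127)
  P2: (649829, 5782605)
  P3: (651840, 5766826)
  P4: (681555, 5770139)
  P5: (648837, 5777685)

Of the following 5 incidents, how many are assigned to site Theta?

0

P1 → Iota
P2 → Iota
P3 → Beta
P4 → Kappa
P5 → Iota
0 of the 5 go to Theta.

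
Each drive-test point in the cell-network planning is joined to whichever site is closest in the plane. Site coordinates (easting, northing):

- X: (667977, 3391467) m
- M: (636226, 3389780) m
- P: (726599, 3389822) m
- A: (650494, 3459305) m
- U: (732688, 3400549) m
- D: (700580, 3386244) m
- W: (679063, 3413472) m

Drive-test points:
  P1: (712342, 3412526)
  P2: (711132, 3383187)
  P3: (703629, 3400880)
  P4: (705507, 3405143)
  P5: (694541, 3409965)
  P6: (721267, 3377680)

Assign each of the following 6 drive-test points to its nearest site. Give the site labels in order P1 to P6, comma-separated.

P1 → U (d²=557408245.00)
P2 → D (d²=120689953.00)
P3 → D (d²=223508897.00)
P4 → D (d²=381447530.00)
P5 → W (d²=251867533.00)
P6 → P (d²=175858388.00)

U, D, D, D, W, P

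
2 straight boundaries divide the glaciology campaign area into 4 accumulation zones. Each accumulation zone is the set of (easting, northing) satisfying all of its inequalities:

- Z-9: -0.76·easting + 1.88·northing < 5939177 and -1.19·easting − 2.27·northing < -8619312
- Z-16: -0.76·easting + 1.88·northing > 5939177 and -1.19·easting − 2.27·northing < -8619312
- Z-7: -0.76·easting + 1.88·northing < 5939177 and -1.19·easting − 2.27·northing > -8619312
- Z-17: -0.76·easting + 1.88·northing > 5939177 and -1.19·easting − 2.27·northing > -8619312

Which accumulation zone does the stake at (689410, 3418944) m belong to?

-0.76·689410 + 1.88·3418944 = 5903663.120, which is < 5939177
-1.19·689410 − 2.27·3418944 = -8581400.780, which is > -8619312
This sign pattern matches Z-7.

Z-7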